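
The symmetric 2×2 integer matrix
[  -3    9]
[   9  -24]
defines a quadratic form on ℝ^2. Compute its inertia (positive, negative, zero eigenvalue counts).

step 0: pivot -3 → sign −
step 1: pivot 3 → sign +
signature = (1, 1, 0)

Answer: (1, 1, 0)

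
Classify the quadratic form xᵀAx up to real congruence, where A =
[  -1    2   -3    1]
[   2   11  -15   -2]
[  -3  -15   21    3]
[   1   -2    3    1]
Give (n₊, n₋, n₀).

step 0: pivot -1 → sign −
step 1: pivot 15 → sign +
step 2: pivot 3/5 → sign +
step 3: pivot 2 → sign +
signature = (3, 1, 0)

Answer: (3, 1, 0)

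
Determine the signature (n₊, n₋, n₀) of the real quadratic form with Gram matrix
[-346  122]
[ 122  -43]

step 0: pivot -346 → sign −
step 1: pivot 3/173 → sign +
signature = (1, 1, 0)

Answer: (1, 1, 0)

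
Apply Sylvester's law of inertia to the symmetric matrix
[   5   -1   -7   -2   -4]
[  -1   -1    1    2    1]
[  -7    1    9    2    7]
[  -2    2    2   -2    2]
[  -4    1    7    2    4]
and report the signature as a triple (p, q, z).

Answer: (3, 2, 0)

Derivation:
step 0: pivot 5 → sign +
step 1: pivot -6/5 → sign −
step 2: pivot -2/3 → sign −
step 3: pivot 2 → sign +
step 4: pivot 3/2 → sign +
signature = (3, 2, 0)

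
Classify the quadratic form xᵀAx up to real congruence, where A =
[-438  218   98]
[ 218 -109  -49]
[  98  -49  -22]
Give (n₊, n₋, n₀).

step 0: pivot -438 → sign −
step 1: pivot -109/219 → sign −
step 2: pivot 3/109 → sign +
signature = (1, 2, 0)

Answer: (1, 2, 0)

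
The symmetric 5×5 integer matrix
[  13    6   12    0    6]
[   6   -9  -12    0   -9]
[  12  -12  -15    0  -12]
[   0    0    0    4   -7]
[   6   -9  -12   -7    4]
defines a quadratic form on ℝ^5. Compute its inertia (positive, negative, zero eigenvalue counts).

Answer: (4, 1, 0)

Derivation:
step 0: pivot 13 → sign +
step 1: pivot -153/13 → sign −
step 2: pivot 1/17 → sign +
step 3: pivot 4 → sign +
step 4: pivot 3/4 → sign +
signature = (4, 1, 0)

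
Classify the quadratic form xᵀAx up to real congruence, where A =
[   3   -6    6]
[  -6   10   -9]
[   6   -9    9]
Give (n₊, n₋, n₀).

Answer: (2, 1, 0)

Derivation:
step 0: pivot 3 → sign +
step 1: pivot -2 → sign −
step 2: pivot 3/2 → sign +
signature = (2, 1, 0)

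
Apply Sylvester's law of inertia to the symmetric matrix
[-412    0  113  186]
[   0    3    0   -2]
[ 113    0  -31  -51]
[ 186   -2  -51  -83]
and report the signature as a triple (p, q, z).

step 0: pivot -412 → sign −
step 1: pivot 3 → sign +
step 2: pivot -3/412 → sign −
step 3: pivot -1/3 → sign −
signature = (1, 3, 0)

Answer: (1, 3, 0)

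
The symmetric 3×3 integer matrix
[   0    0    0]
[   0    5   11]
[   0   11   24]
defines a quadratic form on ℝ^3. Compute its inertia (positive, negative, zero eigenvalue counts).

Answer: (1, 1, 1)

Derivation:
step 0: pivot 5 → sign +
step 1: pivot -1/5 → sign −
step 2: row/col 2 already zero → sign 0
signature = (1, 1, 1)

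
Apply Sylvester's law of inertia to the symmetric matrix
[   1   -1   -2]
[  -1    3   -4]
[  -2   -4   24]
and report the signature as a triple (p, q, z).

Answer: (3, 0, 0)

Derivation:
step 0: pivot 1 → sign +
step 1: pivot 2 → sign +
step 2: pivot 2 → sign +
signature = (3, 0, 0)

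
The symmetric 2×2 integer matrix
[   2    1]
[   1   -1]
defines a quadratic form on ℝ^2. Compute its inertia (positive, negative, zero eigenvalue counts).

step 0: pivot 2 → sign +
step 1: pivot -3/2 → sign −
signature = (1, 1, 0)

Answer: (1, 1, 0)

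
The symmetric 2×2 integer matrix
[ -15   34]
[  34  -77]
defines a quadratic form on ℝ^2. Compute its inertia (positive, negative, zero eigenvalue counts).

step 0: pivot -15 → sign −
step 1: pivot 1/15 → sign +
signature = (1, 1, 0)

Answer: (1, 1, 0)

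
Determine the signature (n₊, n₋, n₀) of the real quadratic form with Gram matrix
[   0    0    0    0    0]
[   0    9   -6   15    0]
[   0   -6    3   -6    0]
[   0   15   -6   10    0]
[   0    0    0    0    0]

step 0: pivot 9 → sign +
step 1: pivot -1 → sign −
step 2: pivot 1 → sign +
step 3: row/col 3 already zero → sign 0
step 4: row/col 4 already zero → sign 0
signature = (2, 1, 2)

Answer: (2, 1, 2)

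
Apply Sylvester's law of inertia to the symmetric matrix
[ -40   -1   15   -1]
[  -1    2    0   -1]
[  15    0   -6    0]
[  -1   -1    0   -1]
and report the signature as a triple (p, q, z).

step 0: pivot -40 → sign −
step 1: pivot 81/40 → sign +
step 2: pivot -4/9 → sign −
step 3: pivot -3/4 → sign −
signature = (1, 3, 0)

Answer: (1, 3, 0)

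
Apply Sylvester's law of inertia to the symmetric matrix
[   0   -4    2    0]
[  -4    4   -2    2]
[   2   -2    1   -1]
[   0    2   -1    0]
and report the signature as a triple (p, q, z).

Answer: (1, 1, 2)

Derivation:
step 0: pivot 4 → sign +
step 1: pivot -4 → sign −
step 2: row/col 2 already zero → sign 0
step 3: row/col 3 already zero → sign 0
signature = (1, 1, 2)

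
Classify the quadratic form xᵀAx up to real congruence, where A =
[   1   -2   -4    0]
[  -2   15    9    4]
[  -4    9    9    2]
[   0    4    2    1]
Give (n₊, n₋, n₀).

Answer: (2, 2, 0)

Derivation:
step 0: pivot 1 → sign +
step 1: pivot 11 → sign +
step 2: pivot -78/11 → sign −
step 3: pivot -1/13 → sign −
signature = (2, 2, 0)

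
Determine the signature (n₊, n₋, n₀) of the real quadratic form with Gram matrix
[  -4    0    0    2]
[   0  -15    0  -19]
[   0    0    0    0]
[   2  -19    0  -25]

Answer: (1, 2, 1)

Derivation:
step 0: pivot -4 → sign −
step 1: pivot -15 → sign −
step 2: pivot 1/15 → sign +
step 3: row/col 3 already zero → sign 0
signature = (1, 2, 1)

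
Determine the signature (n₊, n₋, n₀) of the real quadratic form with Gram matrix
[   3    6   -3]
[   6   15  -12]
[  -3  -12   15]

step 0: pivot 3 → sign +
step 1: pivot 3 → sign +
step 2: row/col 2 already zero → sign 0
signature = (2, 0, 1)

Answer: (2, 0, 1)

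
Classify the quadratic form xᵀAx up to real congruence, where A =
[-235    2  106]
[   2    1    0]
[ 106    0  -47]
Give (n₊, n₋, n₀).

Answer: (2, 1, 0)

Derivation:
step 0: pivot -235 → sign −
step 1: pivot 239/235 → sign +
step 2: pivot 3/239 → sign +
signature = (2, 1, 0)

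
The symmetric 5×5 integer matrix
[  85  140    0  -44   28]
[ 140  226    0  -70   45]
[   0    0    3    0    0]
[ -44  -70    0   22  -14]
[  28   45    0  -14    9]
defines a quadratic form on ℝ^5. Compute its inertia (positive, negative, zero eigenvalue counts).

step 0: pivot 85 → sign +
step 1: pivot -78/17 → sign −
step 2: pivot 3 → sign +
step 3: pivot 36/65 → sign +
step 4: pivot 1/36 → sign +
signature = (4, 1, 0)

Answer: (4, 1, 0)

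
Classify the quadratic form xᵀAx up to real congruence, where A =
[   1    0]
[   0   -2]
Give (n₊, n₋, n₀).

Answer: (1, 1, 0)

Derivation:
step 0: pivot 1 → sign +
step 1: pivot -2 → sign −
signature = (1, 1, 0)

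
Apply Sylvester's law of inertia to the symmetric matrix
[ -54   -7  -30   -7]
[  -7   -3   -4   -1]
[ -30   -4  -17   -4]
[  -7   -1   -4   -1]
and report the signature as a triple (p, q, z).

Answer: (0, 4, 0)

Derivation:
step 0: pivot -54 → sign −
step 1: pivot -113/54 → sign −
step 2: pivot -37/113 → sign −
step 3: pivot -2/37 → sign −
signature = (0, 4, 0)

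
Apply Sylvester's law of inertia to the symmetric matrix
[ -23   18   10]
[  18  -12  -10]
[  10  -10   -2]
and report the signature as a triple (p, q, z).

step 0: pivot -23 → sign −
step 1: pivot 48/23 → sign +
step 2: pivot 1/12 → sign +
signature = (2, 1, 0)

Answer: (2, 1, 0)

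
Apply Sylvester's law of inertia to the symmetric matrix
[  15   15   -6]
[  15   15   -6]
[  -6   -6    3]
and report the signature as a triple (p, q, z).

step 0: pivot 15 → sign +
step 1: pivot 3/5 → sign +
step 2: row/col 2 already zero → sign 0
signature = (2, 0, 1)

Answer: (2, 0, 1)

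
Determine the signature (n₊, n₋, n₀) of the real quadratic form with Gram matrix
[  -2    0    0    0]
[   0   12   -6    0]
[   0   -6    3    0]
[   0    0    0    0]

Answer: (1, 1, 2)

Derivation:
step 0: pivot -2 → sign −
step 1: pivot 12 → sign +
step 2: row/col 2 already zero → sign 0
step 3: row/col 3 already zero → sign 0
signature = (1, 1, 2)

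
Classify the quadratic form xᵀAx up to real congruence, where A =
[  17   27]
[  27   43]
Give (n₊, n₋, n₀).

step 0: pivot 17 → sign +
step 1: pivot 2/17 → sign +
signature = (2, 0, 0)

Answer: (2, 0, 0)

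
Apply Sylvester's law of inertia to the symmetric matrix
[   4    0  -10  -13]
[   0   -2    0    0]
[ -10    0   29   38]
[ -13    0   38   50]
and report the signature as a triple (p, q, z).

step 0: pivot 4 → sign +
step 1: pivot -2 → sign −
step 2: pivot 4 → sign +
step 3: pivot 3/16 → sign +
signature = (3, 1, 0)

Answer: (3, 1, 0)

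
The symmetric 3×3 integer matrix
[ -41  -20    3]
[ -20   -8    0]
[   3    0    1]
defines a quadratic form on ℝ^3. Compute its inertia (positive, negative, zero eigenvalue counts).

Answer: (1, 1, 1)

Derivation:
step 0: pivot -41 → sign −
step 1: pivot 72/41 → sign +
step 2: row/col 2 already zero → sign 0
signature = (1, 1, 1)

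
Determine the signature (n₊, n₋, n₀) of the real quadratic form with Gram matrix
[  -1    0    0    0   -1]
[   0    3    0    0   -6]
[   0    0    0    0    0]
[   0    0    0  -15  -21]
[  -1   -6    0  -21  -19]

Answer: (1, 3, 1)

Derivation:
step 0: pivot -1 → sign −
step 1: pivot 3 → sign +
step 2: pivot -15 → sign −
step 3: pivot -3/5 → sign −
step 4: row/col 4 already zero → sign 0
signature = (1, 3, 1)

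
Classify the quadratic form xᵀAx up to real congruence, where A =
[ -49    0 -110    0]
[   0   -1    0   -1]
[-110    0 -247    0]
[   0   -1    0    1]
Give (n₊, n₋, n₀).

step 0: pivot -49 → sign −
step 1: pivot -1 → sign −
step 2: pivot -3/49 → sign −
step 3: pivot 2 → sign +
signature = (1, 3, 0)

Answer: (1, 3, 0)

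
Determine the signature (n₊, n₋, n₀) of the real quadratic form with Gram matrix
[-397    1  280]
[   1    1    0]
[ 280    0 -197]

step 0: pivot -397 → sign −
step 1: pivot 398/397 → sign +
step 2: pivot -3/199 → sign −
signature = (1, 2, 0)

Answer: (1, 2, 0)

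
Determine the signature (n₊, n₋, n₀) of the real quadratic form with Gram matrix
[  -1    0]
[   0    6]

step 0: pivot -1 → sign −
step 1: pivot 6 → sign +
signature = (1, 1, 0)

Answer: (1, 1, 0)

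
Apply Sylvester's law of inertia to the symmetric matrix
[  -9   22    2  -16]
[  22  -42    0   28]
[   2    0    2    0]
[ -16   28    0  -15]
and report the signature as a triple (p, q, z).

step 0: pivot -9 → sign −
step 1: pivot 106/9 → sign +
step 2: pivot 22/53 → sign +
step 3: pivot 3/11 → sign +
signature = (3, 1, 0)

Answer: (3, 1, 0)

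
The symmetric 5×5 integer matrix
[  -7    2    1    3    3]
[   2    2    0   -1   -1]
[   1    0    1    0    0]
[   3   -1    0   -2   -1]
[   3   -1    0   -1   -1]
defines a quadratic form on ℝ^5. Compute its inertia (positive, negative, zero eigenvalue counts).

Answer: (3, 2, 0)

Derivation:
step 0: pivot -7 → sign −
step 1: pivot 18/7 → sign +
step 2: pivot 10/9 → sign +
step 3: pivot -9/10 → sign −
step 4: pivot 1/9 → sign +
signature = (3, 2, 0)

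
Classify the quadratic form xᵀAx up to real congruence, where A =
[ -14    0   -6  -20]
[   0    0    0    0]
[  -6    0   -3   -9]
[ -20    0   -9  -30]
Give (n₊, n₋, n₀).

Answer: (0, 3, 1)

Derivation:
step 0: pivot -14 → sign −
step 1: pivot -3/7 → sign −
step 2: pivot -1 → sign −
step 3: row/col 3 already zero → sign 0
signature = (0, 3, 1)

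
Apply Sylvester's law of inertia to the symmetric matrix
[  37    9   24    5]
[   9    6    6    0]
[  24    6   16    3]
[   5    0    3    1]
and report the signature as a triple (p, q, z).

Answer: (3, 1, 0)

Derivation:
step 0: pivot 37 → sign +
step 1: pivot 141/37 → sign +
step 2: pivot 20/47 → sign +
step 3: pivot -3/20 → sign −
signature = (3, 1, 0)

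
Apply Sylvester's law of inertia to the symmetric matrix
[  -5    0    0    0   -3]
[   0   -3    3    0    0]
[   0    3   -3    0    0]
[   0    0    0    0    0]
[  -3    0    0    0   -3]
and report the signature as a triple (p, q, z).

Answer: (0, 3, 2)

Derivation:
step 0: pivot -5 → sign −
step 1: pivot -3 → sign −
step 2: pivot -6/5 → sign −
step 3: row/col 3 already zero → sign 0
step 4: row/col 4 already zero → sign 0
signature = (0, 3, 2)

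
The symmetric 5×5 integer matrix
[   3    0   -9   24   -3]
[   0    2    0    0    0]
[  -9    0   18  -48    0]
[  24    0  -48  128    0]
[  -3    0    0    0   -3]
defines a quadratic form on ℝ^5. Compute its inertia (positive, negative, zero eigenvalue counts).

Answer: (3, 1, 1)

Derivation:
step 0: pivot 3 → sign +
step 1: pivot 2 → sign +
step 2: pivot -9 → sign −
step 3: pivot 3 → sign +
step 4: row/col 4 already zero → sign 0
signature = (3, 1, 1)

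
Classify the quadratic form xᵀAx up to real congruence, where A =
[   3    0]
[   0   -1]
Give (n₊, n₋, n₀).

Answer: (1, 1, 0)

Derivation:
step 0: pivot 3 → sign +
step 1: pivot -1 → sign −
signature = (1, 1, 0)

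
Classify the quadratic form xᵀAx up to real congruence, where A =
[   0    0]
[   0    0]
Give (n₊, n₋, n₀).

step 0: row/col 0 already zero → sign 0
step 1: row/col 1 already zero → sign 0
signature = (0, 0, 2)

Answer: (0, 0, 2)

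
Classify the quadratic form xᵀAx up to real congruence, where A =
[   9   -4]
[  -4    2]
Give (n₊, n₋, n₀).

Answer: (2, 0, 0)

Derivation:
step 0: pivot 9 → sign +
step 1: pivot 2/9 → sign +
signature = (2, 0, 0)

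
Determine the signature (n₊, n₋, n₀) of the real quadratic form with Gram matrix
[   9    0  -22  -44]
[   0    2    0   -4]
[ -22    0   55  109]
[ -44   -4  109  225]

step 0: pivot 9 → sign +
step 1: pivot 2 → sign +
step 2: pivot 11/9 → sign +
step 3: pivot 2/11 → sign +
signature = (4, 0, 0)

Answer: (4, 0, 0)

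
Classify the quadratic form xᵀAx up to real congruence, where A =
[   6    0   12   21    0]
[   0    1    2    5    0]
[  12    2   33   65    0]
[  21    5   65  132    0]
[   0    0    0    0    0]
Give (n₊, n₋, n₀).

step 0: pivot 6 → sign +
step 1: pivot 1 → sign +
step 2: pivot 5 → sign +
step 3: pivot -3/10 → sign −
step 4: row/col 4 already zero → sign 0
signature = (3, 1, 1)

Answer: (3, 1, 1)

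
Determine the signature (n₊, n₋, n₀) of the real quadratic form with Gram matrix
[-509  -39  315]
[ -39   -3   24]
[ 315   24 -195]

step 0: pivot -509 → sign −
step 1: pivot -6/509 → sign −
step 2: pivot 3/2 → sign +
signature = (1, 2, 0)

Answer: (1, 2, 0)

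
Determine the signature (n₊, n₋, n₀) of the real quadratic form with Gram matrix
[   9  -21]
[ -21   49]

Answer: (1, 0, 1)

Derivation:
step 0: pivot 9 → sign +
step 1: row/col 1 already zero → sign 0
signature = (1, 0, 1)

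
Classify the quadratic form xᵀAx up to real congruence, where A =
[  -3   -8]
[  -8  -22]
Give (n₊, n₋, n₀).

Answer: (0, 2, 0)

Derivation:
step 0: pivot -3 → sign −
step 1: pivot -2/3 → sign −
signature = (0, 2, 0)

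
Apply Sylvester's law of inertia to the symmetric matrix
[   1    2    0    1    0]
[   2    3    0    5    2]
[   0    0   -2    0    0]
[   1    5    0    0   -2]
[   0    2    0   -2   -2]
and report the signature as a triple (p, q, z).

Answer: (2, 2, 1)

Derivation:
step 0: pivot 1 → sign +
step 1: pivot -1 → sign −
step 2: pivot -2 → sign −
step 3: pivot 8 → sign +
step 4: row/col 4 already zero → sign 0
signature = (2, 2, 1)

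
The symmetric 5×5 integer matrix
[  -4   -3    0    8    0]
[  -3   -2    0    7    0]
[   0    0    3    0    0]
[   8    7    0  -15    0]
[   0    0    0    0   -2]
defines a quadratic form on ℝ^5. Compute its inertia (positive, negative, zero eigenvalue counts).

step 0: pivot -4 → sign −
step 1: pivot 1/4 → sign +
step 2: pivot 3 → sign +
step 3: pivot -3 → sign −
step 4: pivot -2 → sign −
signature = (2, 3, 0)

Answer: (2, 3, 0)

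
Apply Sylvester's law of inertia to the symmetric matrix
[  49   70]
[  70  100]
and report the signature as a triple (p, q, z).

step 0: pivot 49 → sign +
step 1: row/col 1 already zero → sign 0
signature = (1, 0, 1)

Answer: (1, 0, 1)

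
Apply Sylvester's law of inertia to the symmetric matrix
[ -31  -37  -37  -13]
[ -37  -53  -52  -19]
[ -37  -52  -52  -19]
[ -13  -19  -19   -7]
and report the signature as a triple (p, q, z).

step 0: pivot -31 → sign −
step 1: pivot -274/31 → sign −
step 2: pivot -243/274 → sign −
step 3: row/col 3 already zero → sign 0
signature = (0, 3, 1)

Answer: (0, 3, 1)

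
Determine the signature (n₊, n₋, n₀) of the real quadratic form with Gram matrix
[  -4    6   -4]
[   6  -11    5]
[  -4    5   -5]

Answer: (0, 3, 0)

Derivation:
step 0: pivot -4 → sign −
step 1: pivot -2 → sign −
step 2: pivot -1/2 → sign −
signature = (0, 3, 0)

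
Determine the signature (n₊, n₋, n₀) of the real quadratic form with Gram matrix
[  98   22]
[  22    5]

Answer: (2, 0, 0)

Derivation:
step 0: pivot 98 → sign +
step 1: pivot 3/49 → sign +
signature = (2, 0, 0)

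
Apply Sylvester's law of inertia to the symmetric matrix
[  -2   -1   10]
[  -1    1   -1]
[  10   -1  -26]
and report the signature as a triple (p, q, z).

step 0: pivot -2 → sign −
step 1: pivot 3/2 → sign +
step 2: row/col 2 already zero → sign 0
signature = (1, 1, 1)

Answer: (1, 1, 1)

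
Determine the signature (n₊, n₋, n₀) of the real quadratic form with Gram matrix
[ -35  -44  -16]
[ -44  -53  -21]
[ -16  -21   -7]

Answer: (1, 2, 0)

Derivation:
step 0: pivot -35 → sign −
step 1: pivot 81/35 → sign +
step 2: pivot -2/81 → sign −
signature = (1, 2, 0)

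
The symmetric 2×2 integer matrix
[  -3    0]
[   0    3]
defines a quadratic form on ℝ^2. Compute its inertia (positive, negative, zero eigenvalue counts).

Answer: (1, 1, 0)

Derivation:
step 0: pivot -3 → sign −
step 1: pivot 3 → sign +
signature = (1, 1, 0)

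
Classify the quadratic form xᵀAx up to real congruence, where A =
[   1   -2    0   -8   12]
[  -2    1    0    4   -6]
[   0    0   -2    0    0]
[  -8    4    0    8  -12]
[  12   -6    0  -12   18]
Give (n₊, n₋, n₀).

Answer: (1, 3, 1)

Derivation:
step 0: pivot 1 → sign +
step 1: pivot -3 → sign −
step 2: pivot -2 → sign −
step 3: pivot -8 → sign −
step 4: row/col 4 already zero → sign 0
signature = (1, 3, 1)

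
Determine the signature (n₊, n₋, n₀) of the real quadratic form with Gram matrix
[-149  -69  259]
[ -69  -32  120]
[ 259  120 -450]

step 0: pivot -149 → sign −
step 1: pivot -7/149 → sign −
step 2: pivot 2/7 → sign +
signature = (1, 2, 0)

Answer: (1, 2, 0)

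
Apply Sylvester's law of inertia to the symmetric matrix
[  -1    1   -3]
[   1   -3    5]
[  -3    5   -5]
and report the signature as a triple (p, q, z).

step 0: pivot -1 → sign −
step 1: pivot -2 → sign −
step 2: pivot 6 → sign +
signature = (1, 2, 0)

Answer: (1, 2, 0)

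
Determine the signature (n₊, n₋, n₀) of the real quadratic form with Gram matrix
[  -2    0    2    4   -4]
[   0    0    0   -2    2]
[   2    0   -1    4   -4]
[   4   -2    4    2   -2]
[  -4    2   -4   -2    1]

step 0: pivot -2 → sign −
step 1: pivot 1 → sign +
step 2: pivot -54 → sign −
step 3: pivot 2/27 → sign +
step 4: pivot -1 → sign −
signature = (2, 3, 0)

Answer: (2, 3, 0)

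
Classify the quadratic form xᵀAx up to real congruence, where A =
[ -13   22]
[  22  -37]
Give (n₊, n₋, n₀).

Answer: (1, 1, 0)

Derivation:
step 0: pivot -13 → sign −
step 1: pivot 3/13 → sign +
signature = (1, 1, 0)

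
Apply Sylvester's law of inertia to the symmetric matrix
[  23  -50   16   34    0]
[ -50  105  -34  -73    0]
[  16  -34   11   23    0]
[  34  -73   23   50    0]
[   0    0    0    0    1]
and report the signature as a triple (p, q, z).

step 0: pivot 23 → sign +
step 1: pivot -85/23 → sign −
step 2: pivot 3/85 → sign +
step 3: pivot -6 → sign −
step 4: pivot 1 → sign +
signature = (3, 2, 0)

Answer: (3, 2, 0)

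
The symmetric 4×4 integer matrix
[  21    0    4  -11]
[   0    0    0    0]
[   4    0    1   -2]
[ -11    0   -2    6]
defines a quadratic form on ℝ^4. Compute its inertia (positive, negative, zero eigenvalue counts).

step 0: pivot 21 → sign +
step 1: pivot 5/21 → sign +
step 2: pivot 1/5 → sign +
step 3: row/col 3 already zero → sign 0
signature = (3, 0, 1)

Answer: (3, 0, 1)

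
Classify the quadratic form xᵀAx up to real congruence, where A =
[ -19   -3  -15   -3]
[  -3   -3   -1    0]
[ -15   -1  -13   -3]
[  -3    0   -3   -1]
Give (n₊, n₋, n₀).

step 0: pivot -19 → sign −
step 1: pivot -48/19 → sign −
step 2: pivot -5/12 → sign −
step 3: pivot -1/10 → sign −
signature = (0, 4, 0)

Answer: (0, 4, 0)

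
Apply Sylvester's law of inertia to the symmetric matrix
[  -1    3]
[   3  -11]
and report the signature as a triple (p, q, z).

Answer: (0, 2, 0)

Derivation:
step 0: pivot -1 → sign −
step 1: pivot -2 → sign −
signature = (0, 2, 0)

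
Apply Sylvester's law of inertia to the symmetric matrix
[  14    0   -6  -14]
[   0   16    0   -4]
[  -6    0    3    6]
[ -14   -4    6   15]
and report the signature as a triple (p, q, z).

step 0: pivot 14 → sign +
step 1: pivot 16 → sign +
step 2: pivot 3/7 → sign +
step 3: row/col 3 already zero → sign 0
signature = (3, 0, 1)

Answer: (3, 0, 1)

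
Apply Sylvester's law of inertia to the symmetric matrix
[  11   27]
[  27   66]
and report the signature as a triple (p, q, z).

Answer: (1, 1, 0)

Derivation:
step 0: pivot 11 → sign +
step 1: pivot -3/11 → sign −
signature = (1, 1, 0)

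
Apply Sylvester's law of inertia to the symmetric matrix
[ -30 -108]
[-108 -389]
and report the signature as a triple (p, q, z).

Answer: (0, 2, 0)

Derivation:
step 0: pivot -30 → sign −
step 1: pivot -1/5 → sign −
signature = (0, 2, 0)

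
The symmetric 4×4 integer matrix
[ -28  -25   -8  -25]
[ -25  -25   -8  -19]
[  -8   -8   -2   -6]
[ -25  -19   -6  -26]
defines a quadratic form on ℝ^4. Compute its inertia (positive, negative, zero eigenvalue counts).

Answer: (2, 2, 0)

Derivation:
step 0: pivot -28 → sign −
step 1: pivot -75/28 → sign −
step 2: pivot 14/25 → sign +
step 3: pivot 3/7 → sign +
signature = (2, 2, 0)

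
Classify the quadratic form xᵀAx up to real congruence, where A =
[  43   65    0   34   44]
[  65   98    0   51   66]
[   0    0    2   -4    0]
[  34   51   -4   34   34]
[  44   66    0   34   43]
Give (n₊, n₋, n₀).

step 0: pivot 43 → sign +
step 1: pivot -11/43 → sign −
step 2: pivot 2 → sign +
step 3: pivot -3/11 → sign −
step 4: pivot -1 → sign −
signature = (2, 3, 0)

Answer: (2, 3, 0)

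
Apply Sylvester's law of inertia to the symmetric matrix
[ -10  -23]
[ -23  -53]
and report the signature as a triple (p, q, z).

step 0: pivot -10 → sign −
step 1: pivot -1/10 → sign −
signature = (0, 2, 0)

Answer: (0, 2, 0)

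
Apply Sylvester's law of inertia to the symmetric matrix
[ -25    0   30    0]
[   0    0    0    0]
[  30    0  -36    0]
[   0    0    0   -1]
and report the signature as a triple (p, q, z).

step 0: pivot -25 → sign −
step 1: pivot -1 → sign −
step 2: row/col 2 already zero → sign 0
step 3: row/col 3 already zero → sign 0
signature = (0, 2, 2)

Answer: (0, 2, 2)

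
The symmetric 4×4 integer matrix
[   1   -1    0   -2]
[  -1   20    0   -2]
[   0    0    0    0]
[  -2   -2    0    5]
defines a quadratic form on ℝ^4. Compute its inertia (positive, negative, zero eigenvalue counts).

step 0: pivot 1 → sign +
step 1: pivot 19 → sign +
step 2: pivot 3/19 → sign +
step 3: row/col 3 already zero → sign 0
signature = (3, 0, 1)

Answer: (3, 0, 1)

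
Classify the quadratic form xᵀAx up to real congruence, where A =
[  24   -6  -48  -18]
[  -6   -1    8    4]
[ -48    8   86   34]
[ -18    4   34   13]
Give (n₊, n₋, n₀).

step 0: pivot 24 → sign +
step 1: pivot -5/2 → sign −
step 2: pivot -18/5 → sign −
step 3: row/col 3 already zero → sign 0
signature = (1, 2, 1)

Answer: (1, 2, 1)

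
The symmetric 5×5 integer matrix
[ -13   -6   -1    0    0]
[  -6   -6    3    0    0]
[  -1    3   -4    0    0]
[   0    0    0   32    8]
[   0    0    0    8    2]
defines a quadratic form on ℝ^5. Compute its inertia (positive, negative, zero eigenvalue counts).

Answer: (1, 3, 1)

Derivation:
step 0: pivot -13 → sign −
step 1: pivot -42/13 → sign −
step 2: pivot -3/14 → sign −
step 3: pivot 32 → sign +
step 4: row/col 4 already zero → sign 0
signature = (1, 3, 1)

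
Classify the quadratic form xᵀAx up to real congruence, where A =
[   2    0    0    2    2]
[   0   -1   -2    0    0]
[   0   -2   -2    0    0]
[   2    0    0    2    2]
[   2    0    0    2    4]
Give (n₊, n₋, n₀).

Answer: (3, 1, 1)

Derivation:
step 0: pivot 2 → sign +
step 1: pivot -1 → sign −
step 2: pivot 2 → sign +
step 3: pivot 2 → sign +
step 4: row/col 4 already zero → sign 0
signature = (3, 1, 1)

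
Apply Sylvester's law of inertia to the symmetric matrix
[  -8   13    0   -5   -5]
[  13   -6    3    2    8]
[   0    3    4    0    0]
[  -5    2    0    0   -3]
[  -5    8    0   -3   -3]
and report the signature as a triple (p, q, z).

step 0: pivot -8 → sign −
step 1: pivot 121/8 → sign +
step 2: pivot 412/121 → sign +
step 3: pivot 87/412 → sign +
step 4: pivot 3/29 → sign +
signature = (4, 1, 0)

Answer: (4, 1, 0)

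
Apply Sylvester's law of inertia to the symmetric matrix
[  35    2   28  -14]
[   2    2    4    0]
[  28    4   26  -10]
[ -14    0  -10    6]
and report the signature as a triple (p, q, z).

step 0: pivot 35 → sign +
step 1: pivot 66/35 → sign +
step 2: pivot 6/11 → sign +
step 3: row/col 3 already zero → sign 0
signature = (3, 0, 1)

Answer: (3, 0, 1)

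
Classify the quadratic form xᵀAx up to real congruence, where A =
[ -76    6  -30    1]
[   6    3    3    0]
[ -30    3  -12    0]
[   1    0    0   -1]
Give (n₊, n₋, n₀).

step 0: pivot -76 → sign −
step 1: pivot 66/19 → sign +
step 2: pivot -3/11 → sign −
step 3: pivot -3/8 → sign −
signature = (1, 3, 0)

Answer: (1, 3, 0)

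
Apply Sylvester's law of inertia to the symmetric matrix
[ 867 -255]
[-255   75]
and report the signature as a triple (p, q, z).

step 0: pivot 867 → sign +
step 1: row/col 1 already zero → sign 0
signature = (1, 0, 1)

Answer: (1, 0, 1)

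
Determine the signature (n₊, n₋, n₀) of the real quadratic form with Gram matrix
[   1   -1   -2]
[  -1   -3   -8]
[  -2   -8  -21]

step 0: pivot 1 → sign +
step 1: pivot -4 → sign −
step 2: row/col 2 already zero → sign 0
signature = (1, 1, 1)

Answer: (1, 1, 1)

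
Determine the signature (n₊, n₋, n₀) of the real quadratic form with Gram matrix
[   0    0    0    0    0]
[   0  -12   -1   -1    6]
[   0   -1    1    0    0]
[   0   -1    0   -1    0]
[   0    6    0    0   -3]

step 0: pivot -12 → sign −
step 1: pivot 13/12 → sign +
step 2: pivot -12/13 → sign −
step 3: row/col 3 already zero → sign 0
step 4: row/col 4 already zero → sign 0
signature = (1, 2, 2)

Answer: (1, 2, 2)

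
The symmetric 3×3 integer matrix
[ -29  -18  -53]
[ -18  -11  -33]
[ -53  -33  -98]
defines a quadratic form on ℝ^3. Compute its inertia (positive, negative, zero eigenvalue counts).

Answer: (1, 2, 0)

Derivation:
step 0: pivot -29 → sign −
step 1: pivot 5/29 → sign +
step 2: pivot -6/5 → sign −
signature = (1, 2, 0)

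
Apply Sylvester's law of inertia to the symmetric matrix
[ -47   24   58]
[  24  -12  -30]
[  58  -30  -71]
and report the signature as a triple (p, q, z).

Answer: (1, 1, 1)

Derivation:
step 0: pivot -47 → sign −
step 1: pivot 12/47 → sign +
step 2: row/col 2 already zero → sign 0
signature = (1, 1, 1)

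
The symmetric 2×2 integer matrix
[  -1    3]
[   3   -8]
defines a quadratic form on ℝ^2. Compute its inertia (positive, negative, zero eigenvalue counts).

Answer: (1, 1, 0)

Derivation:
step 0: pivot -1 → sign −
step 1: pivot 1 → sign +
signature = (1, 1, 0)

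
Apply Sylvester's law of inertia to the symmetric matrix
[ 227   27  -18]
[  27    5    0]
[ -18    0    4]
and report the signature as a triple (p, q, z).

step 0: pivot 227 → sign +
step 1: pivot 406/227 → sign +
step 2: pivot 2/203 → sign +
signature = (3, 0, 0)

Answer: (3, 0, 0)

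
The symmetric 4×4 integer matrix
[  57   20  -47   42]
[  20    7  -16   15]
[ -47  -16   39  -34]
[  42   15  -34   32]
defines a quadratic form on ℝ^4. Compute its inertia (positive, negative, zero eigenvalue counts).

step 0: pivot 57 → sign +
step 1: pivot -1/57 → sign −
step 2: pivot 14 → sign +
step 3: pivot 3/7 → sign +
signature = (3, 1, 0)

Answer: (3, 1, 0)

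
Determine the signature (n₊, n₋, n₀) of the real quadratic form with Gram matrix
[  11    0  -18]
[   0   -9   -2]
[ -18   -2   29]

Answer: (1, 2, 0)

Derivation:
step 0: pivot 11 → sign +
step 1: pivot -9 → sign −
step 2: pivot -1/99 → sign −
signature = (1, 2, 0)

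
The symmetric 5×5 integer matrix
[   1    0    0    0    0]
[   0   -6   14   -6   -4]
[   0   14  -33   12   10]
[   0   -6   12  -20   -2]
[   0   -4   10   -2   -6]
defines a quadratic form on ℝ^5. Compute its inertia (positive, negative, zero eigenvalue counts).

step 0: pivot 1 → sign +
step 1: pivot -6 → sign −
step 2: pivot -1/3 → sign −
step 3: pivot -2 → sign −
step 4: row/col 4 already zero → sign 0
signature = (1, 3, 1)

Answer: (1, 3, 1)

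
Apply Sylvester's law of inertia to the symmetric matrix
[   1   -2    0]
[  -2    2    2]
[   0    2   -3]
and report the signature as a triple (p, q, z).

Answer: (1, 2, 0)

Derivation:
step 0: pivot 1 → sign +
step 1: pivot -2 → sign −
step 2: pivot -1 → sign −
signature = (1, 2, 0)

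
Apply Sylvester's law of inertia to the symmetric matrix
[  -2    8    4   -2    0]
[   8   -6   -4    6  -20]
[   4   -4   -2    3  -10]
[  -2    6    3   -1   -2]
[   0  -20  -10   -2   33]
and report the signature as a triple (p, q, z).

Answer: (4, 1, 0)

Derivation:
step 0: pivot -2 → sign −
step 1: pivot 26 → sign +
step 2: pivot 6/13 → sign +
step 3: pivot 5/6 → sign +
step 4: pivot 1/5 → sign +
signature = (4, 1, 0)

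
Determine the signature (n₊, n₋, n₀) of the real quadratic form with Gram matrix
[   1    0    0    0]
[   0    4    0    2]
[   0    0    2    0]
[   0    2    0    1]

step 0: pivot 1 → sign +
step 1: pivot 4 → sign +
step 2: pivot 2 → sign +
step 3: row/col 3 already zero → sign 0
signature = (3, 0, 1)

Answer: (3, 0, 1)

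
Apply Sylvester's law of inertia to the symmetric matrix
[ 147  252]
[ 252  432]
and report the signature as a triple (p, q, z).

step 0: pivot 147 → sign +
step 1: row/col 1 already zero → sign 0
signature = (1, 0, 1)

Answer: (1, 0, 1)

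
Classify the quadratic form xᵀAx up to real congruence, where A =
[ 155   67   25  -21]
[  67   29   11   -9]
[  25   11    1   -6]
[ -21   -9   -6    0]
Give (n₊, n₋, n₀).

step 0: pivot 155 → sign +
step 1: pivot 6/155 → sign +
step 2: pivot -4 → sign −
step 3: pivot -3/4 → sign −
signature = (2, 2, 0)

Answer: (2, 2, 0)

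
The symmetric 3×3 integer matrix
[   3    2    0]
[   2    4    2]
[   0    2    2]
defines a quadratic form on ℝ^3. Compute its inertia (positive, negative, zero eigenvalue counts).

Answer: (3, 0, 0)

Derivation:
step 0: pivot 3 → sign +
step 1: pivot 8/3 → sign +
step 2: pivot 1/2 → sign +
signature = (3, 0, 0)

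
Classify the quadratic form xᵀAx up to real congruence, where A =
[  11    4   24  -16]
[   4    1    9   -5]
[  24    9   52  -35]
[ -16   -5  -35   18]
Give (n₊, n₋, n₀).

Answer: (1, 3, 0)

Derivation:
step 0: pivot 11 → sign +
step 1: pivot -5/11 → sign −
step 2: pivot -1/5 → sign −
step 3: pivot -3 → sign −
signature = (1, 3, 0)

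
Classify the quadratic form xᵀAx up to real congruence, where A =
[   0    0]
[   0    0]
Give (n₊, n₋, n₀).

step 0: row/col 0 already zero → sign 0
step 1: row/col 1 already zero → sign 0
signature = (0, 0, 2)

Answer: (0, 0, 2)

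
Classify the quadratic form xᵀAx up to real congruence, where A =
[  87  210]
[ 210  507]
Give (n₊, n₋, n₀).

step 0: pivot 87 → sign +
step 1: pivot 3/29 → sign +
signature = (2, 0, 0)

Answer: (2, 0, 0)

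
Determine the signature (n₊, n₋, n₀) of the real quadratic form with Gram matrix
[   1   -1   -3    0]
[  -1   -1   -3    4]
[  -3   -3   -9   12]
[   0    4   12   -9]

Answer: (1, 2, 1)

Derivation:
step 0: pivot 1 → sign +
step 1: pivot -2 → sign −
step 2: pivot -1 → sign −
step 3: row/col 3 already zero → sign 0
signature = (1, 2, 1)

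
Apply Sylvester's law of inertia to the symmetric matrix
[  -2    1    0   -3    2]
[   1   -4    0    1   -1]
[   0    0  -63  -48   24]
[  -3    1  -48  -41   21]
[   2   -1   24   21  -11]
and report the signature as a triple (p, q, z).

step 0: pivot -2 → sign −
step 1: pivot -7/2 → sign −
step 2: pivot -63 → sign −
step 3: pivot 1/7 → sign +
step 4: pivot -3/7 → sign −
signature = (1, 4, 0)

Answer: (1, 4, 0)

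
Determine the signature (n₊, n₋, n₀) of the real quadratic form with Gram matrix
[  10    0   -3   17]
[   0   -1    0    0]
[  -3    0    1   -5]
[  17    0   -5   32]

Answer: (3, 1, 0)

Derivation:
step 0: pivot 10 → sign +
step 1: pivot -1 → sign −
step 2: pivot 1/10 → sign +
step 3: pivot 3 → sign +
signature = (3, 1, 0)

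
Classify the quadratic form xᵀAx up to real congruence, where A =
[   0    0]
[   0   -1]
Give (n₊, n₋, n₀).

step 0: pivot -1 → sign −
step 1: row/col 1 already zero → sign 0
signature = (0, 1, 1)

Answer: (0, 1, 1)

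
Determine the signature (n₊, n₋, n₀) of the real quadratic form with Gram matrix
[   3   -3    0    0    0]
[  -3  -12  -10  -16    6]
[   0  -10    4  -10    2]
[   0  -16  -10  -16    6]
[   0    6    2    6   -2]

Answer: (3, 2, 0)

Derivation:
step 0: pivot 3 → sign +
step 1: pivot -15 → sign −
step 2: pivot 32/3 → sign +
step 3: pivot 41/40 → sign +
step 4: pivot -2/41 → sign −
signature = (3, 2, 0)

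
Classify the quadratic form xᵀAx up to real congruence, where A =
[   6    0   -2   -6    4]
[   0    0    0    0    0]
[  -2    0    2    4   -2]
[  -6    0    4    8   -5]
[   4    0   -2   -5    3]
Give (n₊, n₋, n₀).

step 0: pivot 6 → sign +
step 1: pivot 4/3 → sign +
step 2: pivot -1 → sign −
step 3: row/col 3 already zero → sign 0
step 4: row/col 4 already zero → sign 0
signature = (2, 1, 2)

Answer: (2, 1, 2)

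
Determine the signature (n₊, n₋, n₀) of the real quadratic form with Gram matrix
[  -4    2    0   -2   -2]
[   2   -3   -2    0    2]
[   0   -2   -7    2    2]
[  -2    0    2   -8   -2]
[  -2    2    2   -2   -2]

Answer: (0, 5, 0)

Derivation:
step 0: pivot -4 → sign −
step 1: pivot -2 → sign −
step 2: pivot -5 → sign −
step 3: pivot -47/10 → sign −
step 4: pivot -6/47 → sign −
signature = (0, 5, 0)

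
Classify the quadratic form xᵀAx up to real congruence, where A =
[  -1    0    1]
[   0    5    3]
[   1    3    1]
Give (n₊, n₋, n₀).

step 0: pivot -1 → sign −
step 1: pivot 5 → sign +
step 2: pivot 1/5 → sign +
signature = (2, 1, 0)

Answer: (2, 1, 0)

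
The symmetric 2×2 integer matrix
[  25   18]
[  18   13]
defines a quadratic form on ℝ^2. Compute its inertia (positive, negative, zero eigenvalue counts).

step 0: pivot 25 → sign +
step 1: pivot 1/25 → sign +
signature = (2, 0, 0)

Answer: (2, 0, 0)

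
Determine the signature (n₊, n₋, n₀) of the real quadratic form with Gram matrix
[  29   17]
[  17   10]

step 0: pivot 29 → sign +
step 1: pivot 1/29 → sign +
signature = (2, 0, 0)

Answer: (2, 0, 0)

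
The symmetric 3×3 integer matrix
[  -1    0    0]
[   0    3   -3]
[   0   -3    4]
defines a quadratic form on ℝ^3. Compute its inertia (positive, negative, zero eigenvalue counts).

Answer: (2, 1, 0)

Derivation:
step 0: pivot -1 → sign −
step 1: pivot 3 → sign +
step 2: pivot 1 → sign +
signature = (2, 1, 0)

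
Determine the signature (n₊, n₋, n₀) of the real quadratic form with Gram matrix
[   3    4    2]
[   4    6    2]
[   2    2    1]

step 0: pivot 3 → sign +
step 1: pivot 2/3 → sign +
step 2: pivot -1 → sign −
signature = (2, 1, 0)

Answer: (2, 1, 0)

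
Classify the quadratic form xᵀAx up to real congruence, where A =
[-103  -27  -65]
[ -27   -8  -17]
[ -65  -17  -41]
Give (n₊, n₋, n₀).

Answer: (1, 2, 0)

Derivation:
step 0: pivot -103 → sign −
step 1: pivot -95/103 → sign −
step 2: pivot 2/95 → sign +
signature = (1, 2, 0)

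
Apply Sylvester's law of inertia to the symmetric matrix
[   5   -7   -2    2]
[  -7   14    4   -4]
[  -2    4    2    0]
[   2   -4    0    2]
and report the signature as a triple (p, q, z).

Answer: (3, 1, 0)

Derivation:
step 0: pivot 5 → sign +
step 1: pivot 21/5 → sign +
step 2: pivot 6/7 → sign +
step 3: pivot -2/3 → sign −
signature = (3, 1, 0)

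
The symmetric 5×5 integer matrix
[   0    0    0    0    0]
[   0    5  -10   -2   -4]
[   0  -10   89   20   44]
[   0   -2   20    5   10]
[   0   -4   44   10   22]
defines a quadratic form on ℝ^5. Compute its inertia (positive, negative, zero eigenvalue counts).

step 0: pivot 5 → sign +
step 1: pivot 69 → sign +
step 2: pivot 169/345 → sign +
step 3: pivot 2/169 → sign +
step 4: row/col 4 already zero → sign 0
signature = (4, 0, 1)

Answer: (4, 0, 1)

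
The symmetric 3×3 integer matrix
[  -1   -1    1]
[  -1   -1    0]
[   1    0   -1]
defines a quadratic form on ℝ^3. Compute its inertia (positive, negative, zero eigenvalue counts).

step 0: pivot -1 → sign −
step 1: pivot -2 → sign −
step 2: pivot 1/2 → sign +
signature = (1, 2, 0)

Answer: (1, 2, 0)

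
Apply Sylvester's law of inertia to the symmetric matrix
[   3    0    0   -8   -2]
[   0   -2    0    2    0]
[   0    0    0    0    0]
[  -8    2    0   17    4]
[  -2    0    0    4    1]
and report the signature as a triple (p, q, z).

step 0: pivot 3 → sign +
step 1: pivot -2 → sign −
step 2: pivot -7/3 → sign −
step 3: pivot 3/7 → sign +
step 4: row/col 4 already zero → sign 0
signature = (2, 2, 1)

Answer: (2, 2, 1)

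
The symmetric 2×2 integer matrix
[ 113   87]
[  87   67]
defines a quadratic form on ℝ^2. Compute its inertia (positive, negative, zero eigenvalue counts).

Answer: (2, 0, 0)

Derivation:
step 0: pivot 113 → sign +
step 1: pivot 2/113 → sign +
signature = (2, 0, 0)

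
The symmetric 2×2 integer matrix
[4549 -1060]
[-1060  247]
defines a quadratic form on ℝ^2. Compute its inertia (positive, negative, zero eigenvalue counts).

step 0: pivot 4549 → sign +
step 1: pivot 3/4549 → sign +
signature = (2, 0, 0)

Answer: (2, 0, 0)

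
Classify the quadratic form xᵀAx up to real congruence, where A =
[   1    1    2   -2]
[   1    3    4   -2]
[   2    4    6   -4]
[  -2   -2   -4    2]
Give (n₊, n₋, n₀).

step 0: pivot 1 → sign +
step 1: pivot 2 → sign +
step 2: pivot -2 → sign −
step 3: row/col 3 already zero → sign 0
signature = (2, 1, 1)

Answer: (2, 1, 1)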